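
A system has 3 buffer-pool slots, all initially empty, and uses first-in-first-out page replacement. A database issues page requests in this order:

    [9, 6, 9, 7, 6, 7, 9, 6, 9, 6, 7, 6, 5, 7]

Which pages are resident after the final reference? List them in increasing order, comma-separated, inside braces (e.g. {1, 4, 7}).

{5, 6, 7}

9 → fault, frames {9}
6 → fault, frames {9,6}
9 → hit
7 → fault, frames {9,6,7}
6 → hit
7 → hit
9 → hit
6 → hit
9 → hit
6 → hit
7 → hit
6 → hit
5 → fault, evict 9, frames {6,7,5}
7 → hit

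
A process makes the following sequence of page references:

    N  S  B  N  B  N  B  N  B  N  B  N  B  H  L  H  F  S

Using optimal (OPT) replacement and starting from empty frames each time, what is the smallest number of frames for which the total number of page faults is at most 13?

2

f=1: 18 faults
f=2: 7 faults
f=3: 6 faults
f=4: 6 faults
f=5: 6 faults
f=6: 6 faults
Smallest f with faults ≤ 13 is 2.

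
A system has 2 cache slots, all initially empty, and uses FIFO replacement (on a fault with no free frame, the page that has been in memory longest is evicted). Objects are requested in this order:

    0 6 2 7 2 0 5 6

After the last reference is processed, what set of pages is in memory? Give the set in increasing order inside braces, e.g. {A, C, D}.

0 -> fault, frames [0]
6 -> fault, frames [0, 6]
2 -> fault, evict 0, frames [6, 2]
7 -> fault, evict 6, frames [2, 7]
2 -> hit
0 -> fault, evict 2, frames [7, 0]
5 -> fault, evict 7, frames [0, 5]
6 -> fault, evict 0, frames [5, 6]

{5, 6}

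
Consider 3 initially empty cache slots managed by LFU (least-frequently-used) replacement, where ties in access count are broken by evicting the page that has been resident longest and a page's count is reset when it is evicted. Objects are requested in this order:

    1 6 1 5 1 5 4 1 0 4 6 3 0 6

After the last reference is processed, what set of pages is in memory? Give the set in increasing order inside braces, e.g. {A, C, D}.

1 → miss, frames [1]
6 → miss, frames [1, 6]
1 → hit
5 → miss, frames [1, 6, 5]
1 → hit
5 → hit
4 → miss, evict 6, frames [1, 5, 4]
1 → hit
0 → miss, evict 4, frames [1, 5, 0]
4 → miss, evict 0, frames [1, 5, 4]
6 → miss, evict 4, frames [1, 5, 6]
3 → miss, evict 6, frames [1, 5, 3]
0 → miss, evict 3, frames [1, 5, 0]
6 → miss, evict 0, frames [1, 5, 6]

{1, 5, 6}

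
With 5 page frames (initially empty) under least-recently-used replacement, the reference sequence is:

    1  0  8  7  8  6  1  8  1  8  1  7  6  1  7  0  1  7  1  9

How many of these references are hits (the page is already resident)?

1 → fault, frames (1)
0 → fault, frames (1 0)
8 → fault, frames (1 0 8)
7 → fault, frames (1 0 8 7)
8 → hit
6 → fault, frames (1 0 7 8 6)
1 → hit
8 → hit
1 → hit
8 → hit
1 → hit
7 → hit
6 → hit
1 → hit
7 → hit
0 → hit
1 → hit
7 → hit
1 → hit
9 → fault, evict 8, frames (6 0 7 1 9)
Hits: 14.

14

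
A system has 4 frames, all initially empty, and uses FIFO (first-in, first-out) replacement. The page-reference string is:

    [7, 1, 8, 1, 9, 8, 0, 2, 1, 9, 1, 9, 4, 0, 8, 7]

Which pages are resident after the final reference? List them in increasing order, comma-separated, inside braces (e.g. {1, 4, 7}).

7 → fault, frames {7}
1 → fault, frames {7,1}
8 → fault, frames {7,1,8}
1 → hit
9 → fault, frames {7,1,8,9}
8 → hit
0 → fault, evict 7, frames {1,8,9,0}
2 → fault, evict 1, frames {8,9,0,2}
1 → fault, evict 8, frames {9,0,2,1}
9 → hit
1 → hit
9 → hit
4 → fault, evict 9, frames {0,2,1,4}
0 → hit
8 → fault, evict 0, frames {2,1,4,8}
7 → fault, evict 2, frames {1,4,8,7}

{1, 4, 7, 8}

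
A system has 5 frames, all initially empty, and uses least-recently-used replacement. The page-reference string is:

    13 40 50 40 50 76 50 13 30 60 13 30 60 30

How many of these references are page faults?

13: miss, frames {13}
40: miss, frames {13,40}
50: miss, frames {13,40,50}
40: hit
50: hit
76: miss, frames {13,40,50,76}
50: hit
13: hit
30: miss, frames {40,76,50,13,30}
60: miss, evict 40, frames {76,50,13,30,60}
13: hit
30: hit
60: hit
30: hit
Page faults: 6.

6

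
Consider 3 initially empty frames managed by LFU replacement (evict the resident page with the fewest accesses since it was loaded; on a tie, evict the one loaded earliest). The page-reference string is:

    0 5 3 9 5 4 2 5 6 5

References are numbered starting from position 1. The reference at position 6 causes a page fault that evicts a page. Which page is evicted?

pos 1: 0 → miss, frames (0)
pos 2: 5 → miss, frames (0 5)
pos 3: 3 → miss, frames (0 5 3)
pos 4: 9 → miss, evict 0, frames (5 3 9)
pos 5: 5 → hit
pos 6: 4 → miss, evict 3, frames (5 9 4)
At position 6, page 3 is evicted.

3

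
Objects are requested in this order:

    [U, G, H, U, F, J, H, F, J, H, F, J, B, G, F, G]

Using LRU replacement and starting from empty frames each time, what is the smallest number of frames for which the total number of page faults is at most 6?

f=1: 16 faults
f=2: 15 faults
f=3: 9 faults
f=4: 7 faults
f=5: 7 faults
f=6: 6 faults
Smallest f with faults ≤ 6 is 6.

6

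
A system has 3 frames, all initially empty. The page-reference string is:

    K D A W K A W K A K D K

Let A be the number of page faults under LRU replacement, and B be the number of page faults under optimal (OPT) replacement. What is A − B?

Under LRU: F F F F F . . . . . F . → 6 faults.
Under OPT: F F F F . . . . . . F . → 5 faults.
A − B = 6 − 5 = 1.

1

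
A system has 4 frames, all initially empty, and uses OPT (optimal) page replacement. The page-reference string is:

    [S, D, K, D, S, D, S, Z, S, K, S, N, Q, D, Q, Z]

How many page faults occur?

S: miss, frames (S)
D: miss, frames (S D)
K: miss, frames (S D K)
D: hit
S: hit
D: hit
S: hit
Z: miss, frames (S D K Z)
S: hit
K: hit
S: hit
N: miss, evict K, frames (S D Z N)
Q: miss, evict N, frames (S D Z Q)
D: hit
Q: hit
Z: hit
Page faults: 6.

6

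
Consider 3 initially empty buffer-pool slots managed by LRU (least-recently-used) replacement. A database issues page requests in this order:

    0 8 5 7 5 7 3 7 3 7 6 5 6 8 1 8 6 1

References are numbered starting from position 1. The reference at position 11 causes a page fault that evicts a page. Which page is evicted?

pos 1: 0 -> miss, frames (0)
pos 2: 8 -> miss, frames (0 8)
pos 3: 5 -> miss, frames (0 8 5)
pos 4: 7 -> miss, evict 0, frames (8 5 7)
pos 5: 5 -> hit
pos 6: 7 -> hit
pos 7: 3 -> miss, evict 8, frames (5 7 3)
pos 8: 7 -> hit
pos 9: 3 -> hit
pos 10: 7 -> hit
pos 11: 6 -> miss, evict 5, frames (3 7 6)
At position 11, page 5 is evicted.

5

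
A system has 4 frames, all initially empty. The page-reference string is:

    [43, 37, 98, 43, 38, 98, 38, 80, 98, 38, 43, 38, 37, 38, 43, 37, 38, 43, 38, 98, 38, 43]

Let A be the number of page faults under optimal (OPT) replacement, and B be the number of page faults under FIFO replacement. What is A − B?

Under OPT: F F F . F . . F . . . . F . . . . . . . . . → 6 faults.
Under FIFO: F F F . F . . F . . F . F . . . . . . F F . → 9 faults.
A − B = 6 − 9 = -3.

-3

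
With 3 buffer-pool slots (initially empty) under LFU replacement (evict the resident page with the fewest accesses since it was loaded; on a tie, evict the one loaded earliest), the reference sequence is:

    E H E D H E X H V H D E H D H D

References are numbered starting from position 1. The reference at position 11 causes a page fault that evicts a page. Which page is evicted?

V

pos 1: E -> miss, frames {E}
pos 2: H -> miss, frames {E,H}
pos 3: E -> hit
pos 4: D -> miss, frames {E,H,D}
pos 5: H -> hit
pos 6: E -> hit
pos 7: X -> miss, evict D, frames {E,H,X}
pos 8: H -> hit
pos 9: V -> miss, evict X, frames {E,H,V}
pos 10: H -> hit
pos 11: D -> miss, evict V, frames {E,H,D}
At position 11, page V is evicted.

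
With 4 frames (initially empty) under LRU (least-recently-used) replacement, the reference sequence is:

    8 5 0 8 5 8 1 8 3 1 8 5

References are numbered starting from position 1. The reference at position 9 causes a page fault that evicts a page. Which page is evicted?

0

pos 1: 8: fault, frames {8}
pos 2: 5: fault, frames {8,5}
pos 3: 0: fault, frames {8,5,0}
pos 4: 8: hit
pos 5: 5: hit
pos 6: 8: hit
pos 7: 1: fault, frames {0,5,8,1}
pos 8: 8: hit
pos 9: 3: fault, evict 0, frames {5,1,8,3}
At position 9, page 0 is evicted.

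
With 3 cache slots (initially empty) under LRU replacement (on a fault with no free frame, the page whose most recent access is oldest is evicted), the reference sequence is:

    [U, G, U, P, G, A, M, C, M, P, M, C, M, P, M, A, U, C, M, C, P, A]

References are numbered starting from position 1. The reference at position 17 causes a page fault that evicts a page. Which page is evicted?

pos 1: U -> fault, frames [U]
pos 2: G -> fault, frames [U, G]
pos 3: U -> hit
pos 4: P -> fault, frames [G, U, P]
pos 5: G -> hit
pos 6: A -> fault, evict U, frames [P, G, A]
pos 7: M -> fault, evict P, frames [G, A, M]
pos 8: C -> fault, evict G, frames [A, M, C]
pos 9: M -> hit
pos 10: P -> fault, evict A, frames [C, M, P]
pos 11: M -> hit
pos 12: C -> hit
pos 13: M -> hit
pos 14: P -> hit
pos 15: M -> hit
pos 16: A -> fault, evict C, frames [P, M, A]
pos 17: U -> fault, evict P, frames [M, A, U]
At position 17, page P is evicted.

P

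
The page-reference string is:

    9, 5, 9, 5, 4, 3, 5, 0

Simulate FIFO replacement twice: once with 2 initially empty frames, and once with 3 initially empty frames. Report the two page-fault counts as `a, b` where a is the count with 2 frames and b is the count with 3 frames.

2 frames: F F . . F F F F → 6 faults.
3 frames: F F . . F F . F → 5 faults.
5 < 6: adding a frame reduced faults, as is typical.

6, 5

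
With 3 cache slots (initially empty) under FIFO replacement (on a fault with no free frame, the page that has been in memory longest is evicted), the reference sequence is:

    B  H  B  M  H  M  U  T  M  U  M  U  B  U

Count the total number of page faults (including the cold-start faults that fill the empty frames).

B: miss, frames [B]
H: miss, frames [B, H]
B: hit
M: miss, frames [B, H, M]
H: hit
M: hit
U: miss, evict B, frames [H, M, U]
T: miss, evict H, frames [M, U, T]
M: hit
U: hit
M: hit
U: hit
B: miss, evict M, frames [U, T, B]
U: hit
Page faults: 6.

6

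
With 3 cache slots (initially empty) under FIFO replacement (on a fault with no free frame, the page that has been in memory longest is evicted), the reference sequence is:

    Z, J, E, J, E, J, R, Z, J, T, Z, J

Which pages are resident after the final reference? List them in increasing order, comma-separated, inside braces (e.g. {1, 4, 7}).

{J, T, Z}

Z → miss, frames [Z]
J → miss, frames [Z, J]
E → miss, frames [Z, J, E]
J → hit
E → hit
J → hit
R → miss, evict Z, frames [J, E, R]
Z → miss, evict J, frames [E, R, Z]
J → miss, evict E, frames [R, Z, J]
T → miss, evict R, frames [Z, J, T]
Z → hit
J → hit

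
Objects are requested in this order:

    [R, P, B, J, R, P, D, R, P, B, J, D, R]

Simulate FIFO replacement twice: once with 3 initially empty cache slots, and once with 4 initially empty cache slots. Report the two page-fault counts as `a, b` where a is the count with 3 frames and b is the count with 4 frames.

10, 11

3 frames: F F F F F F F . . F F . F → 10 faults.
4 frames: F F F F . . F F F F F F F → 11 faults.
11 > 10: adding a frame increased faults — Belady's anomaly.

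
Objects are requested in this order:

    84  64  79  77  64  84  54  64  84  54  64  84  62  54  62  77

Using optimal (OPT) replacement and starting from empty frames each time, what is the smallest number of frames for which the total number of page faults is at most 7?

f=1: 16 faults
f=2: 11 faults
f=3: 7 faults
f=4: 6 faults
f=5: 6 faults
f=6: 6 faults
Smallest f with faults ≤ 7 is 3.

3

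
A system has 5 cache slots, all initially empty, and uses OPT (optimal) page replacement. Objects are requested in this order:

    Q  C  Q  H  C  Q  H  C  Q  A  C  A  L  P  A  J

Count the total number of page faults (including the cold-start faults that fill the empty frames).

7

Q -> miss, frames [Q]
C -> miss, frames [Q, C]
Q -> hit
H -> miss, frames [Q, C, H]
C -> hit
Q -> hit
H -> hit
C -> hit
Q -> hit
A -> miss, frames [Q, C, H, A]
C -> hit
A -> hit
L -> miss, frames [Q, C, H, A, L]
P -> miss, evict L, frames [Q, C, H, A, P]
A -> hit
J -> miss, evict P, frames [Q, C, H, A, J]
Page faults: 7.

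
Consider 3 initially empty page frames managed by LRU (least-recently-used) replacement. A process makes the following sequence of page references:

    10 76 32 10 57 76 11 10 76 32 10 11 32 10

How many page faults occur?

10 -> miss, frames {10}
76 -> miss, frames {10,76}
32 -> miss, frames {10,76,32}
10 -> hit
57 -> miss, evict 76, frames {32,10,57}
76 -> miss, evict 32, frames {10,57,76}
11 -> miss, evict 10, frames {57,76,11}
10 -> miss, evict 57, frames {76,11,10}
76 -> hit
32 -> miss, evict 11, frames {10,76,32}
10 -> hit
11 -> miss, evict 76, frames {32,10,11}
32 -> hit
10 -> hit
Page faults: 9.

9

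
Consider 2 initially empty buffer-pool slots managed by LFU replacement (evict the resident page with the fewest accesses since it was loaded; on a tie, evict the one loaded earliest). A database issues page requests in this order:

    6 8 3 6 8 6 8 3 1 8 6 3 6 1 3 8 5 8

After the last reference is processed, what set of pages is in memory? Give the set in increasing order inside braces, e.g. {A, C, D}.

{5, 8}

6 → miss, frames {6}
8 → miss, frames {6,8}
3 → miss, evict 6, frames {8,3}
6 → miss, evict 8, frames {3,6}
8 → miss, evict 3, frames {6,8}
6 → hit
8 → hit
3 → miss, evict 6, frames {8,3}
1 → miss, evict 3, frames {8,1}
8 → hit
6 → miss, evict 1, frames {8,6}
3 → miss, evict 6, frames {8,3}
6 → miss, evict 3, frames {8,6}
1 → miss, evict 6, frames {8,1}
3 → miss, evict 1, frames {8,3}
8 → hit
5 → miss, evict 3, frames {8,5}
8 → hit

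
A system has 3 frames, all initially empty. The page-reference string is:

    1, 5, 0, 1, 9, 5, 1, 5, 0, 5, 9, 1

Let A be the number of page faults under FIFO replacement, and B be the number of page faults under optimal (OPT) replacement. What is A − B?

Under FIFO: F F F . F . F F F . F F → 9 faults.
Under OPT: F F F . F . . . F . . F → 6 faults.
A − B = 9 − 6 = 3.

3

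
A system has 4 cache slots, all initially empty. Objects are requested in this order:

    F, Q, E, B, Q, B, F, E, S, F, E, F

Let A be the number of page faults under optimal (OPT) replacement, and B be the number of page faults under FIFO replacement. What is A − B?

Under OPT: F F F F . . . . F . . . → 5 faults.
Under FIFO: F F F F . . . . F F . . → 6 faults.
A − B = 5 − 6 = -1.

-1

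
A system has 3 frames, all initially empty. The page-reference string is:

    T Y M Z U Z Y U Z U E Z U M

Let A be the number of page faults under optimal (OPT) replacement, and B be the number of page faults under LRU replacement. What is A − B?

-1

Under OPT: F F F F F . . . . . F . . F → 7 faults.
Under LRU: F F F F F . F . . . F . . F → 8 faults.
A − B = 7 − 8 = -1.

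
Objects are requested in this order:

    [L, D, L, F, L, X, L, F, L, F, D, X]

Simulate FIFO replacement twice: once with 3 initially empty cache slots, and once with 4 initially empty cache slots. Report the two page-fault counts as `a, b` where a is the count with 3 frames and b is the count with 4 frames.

6, 4

3 frames: F F . F . F F . . . F . → 6 faults.
4 frames: F F . F . F . . . . . . → 4 faults.
4 < 6: adding a frame reduced faults, as is typical.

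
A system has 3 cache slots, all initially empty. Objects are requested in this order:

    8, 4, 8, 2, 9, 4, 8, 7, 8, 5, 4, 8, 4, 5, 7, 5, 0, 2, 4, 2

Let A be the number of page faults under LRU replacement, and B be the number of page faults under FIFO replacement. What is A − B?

-1

Under LRU: F F . F F F F F . F F . . . F . F F F . → 13 faults.
Under FIFO: F F . F F . F F . F F F . . F F F F F . → 14 faults.
A − B = 13 − 14 = -1.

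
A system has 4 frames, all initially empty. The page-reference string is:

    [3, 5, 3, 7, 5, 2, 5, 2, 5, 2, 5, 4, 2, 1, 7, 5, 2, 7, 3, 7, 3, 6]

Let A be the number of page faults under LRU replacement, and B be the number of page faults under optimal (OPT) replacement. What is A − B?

2

Under LRU: F F . F . F . . . . . F . F F F . . F . . F → 10 faults.
Under OPT: F F . F . F . . . . . F . F . . . . F . . F → 8 faults.
A − B = 10 − 8 = 2.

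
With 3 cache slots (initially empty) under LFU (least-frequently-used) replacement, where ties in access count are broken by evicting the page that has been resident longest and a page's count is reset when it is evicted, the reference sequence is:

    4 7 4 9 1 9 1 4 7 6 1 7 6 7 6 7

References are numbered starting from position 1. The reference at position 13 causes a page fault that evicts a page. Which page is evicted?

pos 1: 4 → miss, frames (4)
pos 2: 7 → miss, frames (4 7)
pos 3: 4 → hit
pos 4: 9 → miss, frames (4 7 9)
pos 5: 1 → miss, evict 7, frames (4 9 1)
pos 6: 9 → hit
pos 7: 1 → hit
pos 8: 4 → hit
pos 9: 7 → miss, evict 9, frames (4 1 7)
pos 10: 6 → miss, evict 7, frames (4 1 6)
pos 11: 1 → hit
pos 12: 7 → miss, evict 6, frames (4 1 7)
pos 13: 6 → miss, evict 7, frames (4 1 6)
At position 13, page 7 is evicted.

7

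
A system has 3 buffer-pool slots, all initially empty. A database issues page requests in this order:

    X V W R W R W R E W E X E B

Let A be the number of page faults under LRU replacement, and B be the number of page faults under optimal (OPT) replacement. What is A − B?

1

Under LRU: F F F F . . . . F . . F . F → 7 faults.
Under OPT: F F F F . . . . F . . . . F → 6 faults.
A − B = 7 − 6 = 1.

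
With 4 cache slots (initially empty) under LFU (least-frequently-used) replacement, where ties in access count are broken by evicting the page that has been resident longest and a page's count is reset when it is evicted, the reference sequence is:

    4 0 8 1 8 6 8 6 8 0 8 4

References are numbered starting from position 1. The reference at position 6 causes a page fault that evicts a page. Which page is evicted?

4

pos 1: 4 → miss, frames {4}
pos 2: 0 → miss, frames {4,0}
pos 3: 8 → miss, frames {4,0,8}
pos 4: 1 → miss, frames {4,0,8,1}
pos 5: 8 → hit
pos 6: 6 → miss, evict 4, frames {0,8,1,6}
At position 6, page 4 is evicted.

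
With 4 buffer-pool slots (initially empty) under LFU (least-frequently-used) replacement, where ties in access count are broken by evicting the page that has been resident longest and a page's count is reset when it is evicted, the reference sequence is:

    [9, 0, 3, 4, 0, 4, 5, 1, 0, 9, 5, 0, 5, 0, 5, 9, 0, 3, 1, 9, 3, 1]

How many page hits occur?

10

9 -> fault, frames {9}
0 -> fault, frames {9,0}
3 -> fault, frames {9,0,3}
4 -> fault, frames {9,0,3,4}
0 -> hit
4 -> hit
5 -> fault, evict 9, frames {0,3,4,5}
1 -> fault, evict 3, frames {0,4,5,1}
0 -> hit
9 -> fault, evict 5, frames {0,4,1,9}
5 -> fault, evict 1, frames {0,4,9,5}
0 -> hit
5 -> hit
0 -> hit
5 -> hit
9 -> hit
0 -> hit
3 -> fault, evict 4, frames {0,9,5,3}
1 -> fault, evict 3, frames {0,9,5,1}
9 -> hit
3 -> fault, evict 1, frames {0,9,5,3}
1 -> fault, evict 3, frames {0,9,5,1}
Hits: 10.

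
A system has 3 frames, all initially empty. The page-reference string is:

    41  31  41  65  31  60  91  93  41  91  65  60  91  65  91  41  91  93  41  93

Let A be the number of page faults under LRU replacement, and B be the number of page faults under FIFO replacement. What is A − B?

-1

Under LRU: F F . F . F F F F . F F . . . F . F . . → 11 faults.
Under FIFO: F F . F . F F F F . F F F . . F . F . . → 12 faults.
A − B = 11 − 12 = -1.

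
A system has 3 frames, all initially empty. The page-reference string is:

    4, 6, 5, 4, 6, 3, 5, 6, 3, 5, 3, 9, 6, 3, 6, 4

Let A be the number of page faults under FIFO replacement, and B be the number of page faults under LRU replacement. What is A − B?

-1

Under FIFO: F F F . . F . . . . . F F . . F → 7 faults.
Under LRU: F F F . . F F . . . . F F . . F → 8 faults.
A − B = 7 − 8 = -1.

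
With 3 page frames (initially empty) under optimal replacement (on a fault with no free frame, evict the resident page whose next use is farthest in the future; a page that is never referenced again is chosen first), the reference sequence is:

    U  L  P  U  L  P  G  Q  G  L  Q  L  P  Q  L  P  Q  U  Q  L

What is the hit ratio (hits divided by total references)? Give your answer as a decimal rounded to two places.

0.65

U → fault, frames (U)
L → fault, frames (U L)
P → fault, frames (U L P)
U → hit
L → hit
P → hit
G → fault, evict U, frames (L P G)
Q → fault, evict P, frames (L G Q)
G → hit
L → hit
Q → hit
L → hit
P → fault, evict G, frames (L Q P)
Q → hit
L → hit
P → hit
Q → hit
U → fault, evict P, frames (L Q U)
Q → hit
L → hit
Hits: 13 of 20 references → 13/20 = 0.6500.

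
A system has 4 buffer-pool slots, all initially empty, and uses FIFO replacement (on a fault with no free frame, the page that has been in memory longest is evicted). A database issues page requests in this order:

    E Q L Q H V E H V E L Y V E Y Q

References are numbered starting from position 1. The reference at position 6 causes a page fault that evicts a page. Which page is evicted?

E

pos 1: E: miss, frames (E)
pos 2: Q: miss, frames (E Q)
pos 3: L: miss, frames (E Q L)
pos 4: Q: hit
pos 5: H: miss, frames (E Q L H)
pos 6: V: miss, evict E, frames (Q L H V)
At position 6, page E is evicted.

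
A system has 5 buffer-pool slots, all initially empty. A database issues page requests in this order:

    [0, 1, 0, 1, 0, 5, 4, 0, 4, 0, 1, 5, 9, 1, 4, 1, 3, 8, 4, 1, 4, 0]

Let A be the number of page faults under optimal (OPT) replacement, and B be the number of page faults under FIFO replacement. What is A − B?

Under OPT: F F . . . F F . . . . . F . . . F F . . . . → 7 faults.
Under FIFO: F F . . . F F . . . . . F . . . F F . F . F → 9 faults.
A − B = 7 − 9 = -2.

-2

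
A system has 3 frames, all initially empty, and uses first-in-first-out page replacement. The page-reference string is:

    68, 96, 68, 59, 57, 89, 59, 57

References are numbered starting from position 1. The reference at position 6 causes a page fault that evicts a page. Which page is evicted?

96

pos 1: 68 → miss, frames [68]
pos 2: 96 → miss, frames [68, 96]
pos 3: 68 → hit
pos 4: 59 → miss, frames [68, 96, 59]
pos 5: 57 → miss, evict 68, frames [96, 59, 57]
pos 6: 89 → miss, evict 96, frames [59, 57, 89]
At position 6, page 96 is evicted.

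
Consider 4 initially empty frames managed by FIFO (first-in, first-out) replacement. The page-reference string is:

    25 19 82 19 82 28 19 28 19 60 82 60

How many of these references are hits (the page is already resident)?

7

25 -> fault, frames (25)
19 -> fault, frames (25 19)
82 -> fault, frames (25 19 82)
19 -> hit
82 -> hit
28 -> fault, frames (25 19 82 28)
19 -> hit
28 -> hit
19 -> hit
60 -> fault, evict 25, frames (19 82 28 60)
82 -> hit
60 -> hit
Hits: 7.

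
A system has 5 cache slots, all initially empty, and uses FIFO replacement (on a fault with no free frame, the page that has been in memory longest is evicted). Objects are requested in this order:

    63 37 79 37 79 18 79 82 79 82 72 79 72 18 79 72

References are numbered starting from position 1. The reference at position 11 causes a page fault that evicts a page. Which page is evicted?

pos 1: 63 -> fault, frames [63]
pos 2: 37 -> fault, frames [63, 37]
pos 3: 79 -> fault, frames [63, 37, 79]
pos 4: 37 -> hit
pos 5: 79 -> hit
pos 6: 18 -> fault, frames [63, 37, 79, 18]
pos 7: 79 -> hit
pos 8: 82 -> fault, frames [63, 37, 79, 18, 82]
pos 9: 79 -> hit
pos 10: 82 -> hit
pos 11: 72 -> fault, evict 63, frames [37, 79, 18, 82, 72]
At position 11, page 63 is evicted.

63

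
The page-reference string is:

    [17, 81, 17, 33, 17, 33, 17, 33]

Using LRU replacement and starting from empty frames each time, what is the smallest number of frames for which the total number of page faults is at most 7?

f=1: 8 faults
f=2: 3 faults
f=3: 3 faults
Smallest f with faults ≤ 7 is 2.

2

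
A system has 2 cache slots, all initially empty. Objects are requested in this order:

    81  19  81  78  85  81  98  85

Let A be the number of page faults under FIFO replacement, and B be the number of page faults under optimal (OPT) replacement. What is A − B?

Under FIFO: F F . F F F F F → 7 faults.
Under OPT: F F . F F . F . → 5 faults.
A − B = 7 − 5 = 2.

2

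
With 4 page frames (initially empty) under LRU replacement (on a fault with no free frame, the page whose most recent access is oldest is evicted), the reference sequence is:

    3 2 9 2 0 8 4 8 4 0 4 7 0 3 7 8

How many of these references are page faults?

9

3: fault, frames (3)
2: fault, frames (3 2)
9: fault, frames (3 2 9)
2: hit
0: fault, frames (3 9 2 0)
8: fault, evict 3, frames (9 2 0 8)
4: fault, evict 9, frames (2 0 8 4)
8: hit
4: hit
0: hit
4: hit
7: fault, evict 2, frames (8 0 4 7)
0: hit
3: fault, evict 8, frames (4 7 0 3)
7: hit
8: fault, evict 4, frames (0 3 7 8)
Page faults: 9.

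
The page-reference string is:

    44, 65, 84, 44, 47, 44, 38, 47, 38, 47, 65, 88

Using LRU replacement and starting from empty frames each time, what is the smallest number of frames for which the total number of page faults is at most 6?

5

f=1: 12 faults
f=2: 9 faults
f=3: 7 faults
f=4: 7 faults
f=5: 6 faults
f=6: 6 faults
Smallest f with faults ≤ 6 is 5.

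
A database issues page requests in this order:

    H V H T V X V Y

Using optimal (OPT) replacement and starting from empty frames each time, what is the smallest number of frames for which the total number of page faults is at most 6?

2

f=1: 8 faults
f=2: 5 faults
f=3: 5 faults
f=4: 5 faults
f=5: 5 faults
Smallest f with faults ≤ 6 is 2.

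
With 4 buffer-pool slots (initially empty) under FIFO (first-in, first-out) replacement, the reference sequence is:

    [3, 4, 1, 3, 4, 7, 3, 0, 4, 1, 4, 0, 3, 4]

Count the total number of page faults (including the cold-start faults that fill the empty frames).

3 -> fault, frames [3]
4 -> fault, frames [3, 4]
1 -> fault, frames [3, 4, 1]
3 -> hit
4 -> hit
7 -> fault, frames [3, 4, 1, 7]
3 -> hit
0 -> fault, evict 3, frames [4, 1, 7, 0]
4 -> hit
1 -> hit
4 -> hit
0 -> hit
3 -> fault, evict 4, frames [1, 7, 0, 3]
4 -> fault, evict 1, frames [7, 0, 3, 4]
Page faults: 7.

7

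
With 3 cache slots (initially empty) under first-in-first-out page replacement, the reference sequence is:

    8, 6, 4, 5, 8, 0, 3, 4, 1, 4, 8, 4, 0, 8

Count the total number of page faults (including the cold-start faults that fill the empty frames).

11

8: miss, frames {8}
6: miss, frames {8,6}
4: miss, frames {8,6,4}
5: miss, evict 8, frames {6,4,5}
8: miss, evict 6, frames {4,5,8}
0: miss, evict 4, frames {5,8,0}
3: miss, evict 5, frames {8,0,3}
4: miss, evict 8, frames {0,3,4}
1: miss, evict 0, frames {3,4,1}
4: hit
8: miss, evict 3, frames {4,1,8}
4: hit
0: miss, evict 4, frames {1,8,0}
8: hit
Page faults: 11.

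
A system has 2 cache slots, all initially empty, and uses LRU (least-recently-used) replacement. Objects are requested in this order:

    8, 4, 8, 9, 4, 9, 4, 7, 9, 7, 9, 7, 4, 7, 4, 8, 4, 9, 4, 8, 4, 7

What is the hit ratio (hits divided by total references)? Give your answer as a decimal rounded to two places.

0.50

8 -> fault, frames (8)
4 -> fault, frames (8 4)
8 -> hit
9 -> fault, evict 4, frames (8 9)
4 -> fault, evict 8, frames (9 4)
9 -> hit
4 -> hit
7 -> fault, evict 9, frames (4 7)
9 -> fault, evict 4, frames (7 9)
7 -> hit
9 -> hit
7 -> hit
4 -> fault, evict 9, frames (7 4)
7 -> hit
4 -> hit
8 -> fault, evict 7, frames (4 8)
4 -> hit
9 -> fault, evict 8, frames (4 9)
4 -> hit
8 -> fault, evict 9, frames (4 8)
4 -> hit
7 -> fault, evict 8, frames (4 7)
Hits: 11 of 22 references → 11/22 = 0.5000.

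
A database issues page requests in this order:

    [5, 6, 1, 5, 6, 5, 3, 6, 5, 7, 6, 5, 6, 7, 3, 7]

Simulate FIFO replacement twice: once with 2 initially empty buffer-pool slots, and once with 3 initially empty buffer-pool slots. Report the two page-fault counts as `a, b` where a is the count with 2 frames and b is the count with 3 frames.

2 frames: F F F F F . F . F F F F . F F . → 12 faults.
3 frames: F F F . . . F . F F F . . . F . → 8 faults.
8 < 12: adding a frame reduced faults, as is typical.

12, 8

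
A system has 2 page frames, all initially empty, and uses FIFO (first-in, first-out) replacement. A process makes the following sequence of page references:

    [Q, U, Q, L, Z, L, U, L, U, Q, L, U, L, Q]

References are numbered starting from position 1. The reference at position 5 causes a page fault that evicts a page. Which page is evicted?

U

pos 1: Q → fault, frames (Q)
pos 2: U → fault, frames (Q U)
pos 3: Q → hit
pos 4: L → fault, evict Q, frames (U L)
pos 5: Z → fault, evict U, frames (L Z)
At position 5, page U is evicted.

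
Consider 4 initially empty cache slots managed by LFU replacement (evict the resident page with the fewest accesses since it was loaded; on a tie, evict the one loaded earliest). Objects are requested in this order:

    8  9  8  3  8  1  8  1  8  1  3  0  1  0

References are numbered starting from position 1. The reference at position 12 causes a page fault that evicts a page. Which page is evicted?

pos 1: 8 -> fault, frames [8]
pos 2: 9 -> fault, frames [8, 9]
pos 3: 8 -> hit
pos 4: 3 -> fault, frames [8, 9, 3]
pos 5: 8 -> hit
pos 6: 1 -> fault, frames [8, 9, 3, 1]
pos 7: 8 -> hit
pos 8: 1 -> hit
pos 9: 8 -> hit
pos 10: 1 -> hit
pos 11: 3 -> hit
pos 12: 0 -> fault, evict 9, frames [8, 3, 1, 0]
At position 12, page 9 is evicted.

9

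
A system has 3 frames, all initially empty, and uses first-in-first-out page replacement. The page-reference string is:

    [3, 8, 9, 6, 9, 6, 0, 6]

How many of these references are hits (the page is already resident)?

3

3: fault, frames (3)
8: fault, frames (3 8)
9: fault, frames (3 8 9)
6: fault, evict 3, frames (8 9 6)
9: hit
6: hit
0: fault, evict 8, frames (9 6 0)
6: hit
Hits: 3.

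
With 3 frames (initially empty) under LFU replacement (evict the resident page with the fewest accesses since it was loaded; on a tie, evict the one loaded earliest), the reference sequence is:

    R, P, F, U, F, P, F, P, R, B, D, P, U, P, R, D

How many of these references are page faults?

R -> fault, frames (R)
P -> fault, frames (R P)
F -> fault, frames (R P F)
U -> fault, evict R, frames (P F U)
F -> hit
P -> hit
F -> hit
P -> hit
R -> fault, evict U, frames (P F R)
B -> fault, evict R, frames (P F B)
D -> fault, evict B, frames (P F D)
P -> hit
U -> fault, evict D, frames (P F U)
P -> hit
R -> fault, evict U, frames (P F R)
D -> fault, evict R, frames (P F D)
Page faults: 10.

10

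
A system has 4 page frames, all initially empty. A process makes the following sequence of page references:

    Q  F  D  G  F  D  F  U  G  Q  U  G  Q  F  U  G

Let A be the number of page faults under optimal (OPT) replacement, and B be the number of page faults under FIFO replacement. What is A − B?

-2

Under OPT: F F F F . . . F . . . . . . . . → 5 faults.
Under FIFO: F F F F . . . F . F . . . F . . → 7 faults.
A − B = 5 − 7 = -2.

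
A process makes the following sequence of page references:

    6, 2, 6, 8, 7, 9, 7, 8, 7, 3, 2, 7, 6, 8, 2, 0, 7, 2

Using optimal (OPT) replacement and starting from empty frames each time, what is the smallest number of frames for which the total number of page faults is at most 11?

f=1: 18 faults
f=2: 12 faults
f=3: 10 faults
f=4: 8 faults
f=5: 7 faults
f=6: 7 faults
f=7: 7 faults
Smallest f with faults ≤ 11 is 3.

3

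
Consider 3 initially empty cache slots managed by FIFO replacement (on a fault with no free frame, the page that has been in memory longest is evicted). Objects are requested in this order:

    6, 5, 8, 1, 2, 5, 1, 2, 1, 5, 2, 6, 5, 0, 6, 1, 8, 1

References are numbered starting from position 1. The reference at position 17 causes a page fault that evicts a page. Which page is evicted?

pos 1: 6 → fault, frames (6)
pos 2: 5 → fault, frames (6 5)
pos 3: 8 → fault, frames (6 5 8)
pos 4: 1 → fault, evict 6, frames (5 8 1)
pos 5: 2 → fault, evict 5, frames (8 1 2)
pos 6: 5 → fault, evict 8, frames (1 2 5)
pos 7: 1 → hit
pos 8: 2 → hit
pos 9: 1 → hit
pos 10: 5 → hit
pos 11: 2 → hit
pos 12: 6 → fault, evict 1, frames (2 5 6)
pos 13: 5 → hit
pos 14: 0 → fault, evict 2, frames (5 6 0)
pos 15: 6 → hit
pos 16: 1 → fault, evict 5, frames (6 0 1)
pos 17: 8 → fault, evict 6, frames (0 1 8)
At position 17, page 6 is evicted.

6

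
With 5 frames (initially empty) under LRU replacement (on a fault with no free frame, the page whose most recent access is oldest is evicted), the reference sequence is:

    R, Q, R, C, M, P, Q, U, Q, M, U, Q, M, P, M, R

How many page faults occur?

7

R -> miss, frames (R)
Q -> miss, frames (R Q)
R -> hit
C -> miss, frames (Q R C)
M -> miss, frames (Q R C M)
P -> miss, frames (Q R C M P)
Q -> hit
U -> miss, evict R, frames (C M P Q U)
Q -> hit
M -> hit
U -> hit
Q -> hit
M -> hit
P -> hit
M -> hit
R -> miss, evict C, frames (U Q P M R)
Page faults: 7.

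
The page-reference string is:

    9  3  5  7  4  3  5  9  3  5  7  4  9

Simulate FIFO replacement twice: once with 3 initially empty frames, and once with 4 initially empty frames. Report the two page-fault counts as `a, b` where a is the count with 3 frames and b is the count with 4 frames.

3 frames: F F F F F F F F . . F F . → 10 faults.
4 frames: F F F F F . . F F F F F F → 11 faults.
11 > 10: adding a frame increased faults — Belady's anomaly.

10, 11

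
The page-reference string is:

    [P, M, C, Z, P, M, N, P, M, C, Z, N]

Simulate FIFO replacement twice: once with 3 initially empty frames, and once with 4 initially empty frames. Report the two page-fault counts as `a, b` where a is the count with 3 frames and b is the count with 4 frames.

9, 10

3 frames: F F F F F F F . . F F . → 9 faults.
4 frames: F F F F . . F F F F F F → 10 faults.
10 > 9: adding a frame increased faults — Belady's anomaly.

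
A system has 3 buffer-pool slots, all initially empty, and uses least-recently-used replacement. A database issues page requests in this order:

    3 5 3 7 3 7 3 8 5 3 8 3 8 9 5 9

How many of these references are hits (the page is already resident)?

9

3 → fault, frames {3}
5 → fault, frames {3,5}
3 → hit
7 → fault, frames {5,3,7}
3 → hit
7 → hit
3 → hit
8 → fault, evict 5, frames {7,3,8}
5 → fault, evict 7, frames {3,8,5}
3 → hit
8 → hit
3 → hit
8 → hit
9 → fault, evict 5, frames {3,8,9}
5 → fault, evict 3, frames {8,9,5}
9 → hit
Hits: 9.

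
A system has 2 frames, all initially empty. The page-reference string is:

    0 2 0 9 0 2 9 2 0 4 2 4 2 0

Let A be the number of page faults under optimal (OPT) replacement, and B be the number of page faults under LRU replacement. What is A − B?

-2

Under OPT: F F . F . F . . F F . . . F → 7 faults.
Under LRU: F F . F . F F . F F F . . F → 9 faults.
A − B = 7 − 9 = -2.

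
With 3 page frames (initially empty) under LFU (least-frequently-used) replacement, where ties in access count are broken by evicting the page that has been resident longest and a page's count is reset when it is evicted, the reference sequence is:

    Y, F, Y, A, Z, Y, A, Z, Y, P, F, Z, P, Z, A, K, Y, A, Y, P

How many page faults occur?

Y -> miss, frames (Y)
F -> miss, frames (Y F)
Y -> hit
A -> miss, frames (Y F A)
Z -> miss, evict F, frames (Y A Z)
Y -> hit
A -> hit
Z -> hit
Y -> hit
P -> miss, evict A, frames (Y Z P)
F -> miss, evict P, frames (Y Z F)
Z -> hit
P -> miss, evict F, frames (Y Z P)
Z -> hit
A -> miss, evict P, frames (Y Z A)
K -> miss, evict A, frames (Y Z K)
Y -> hit
A -> miss, evict K, frames (Y Z A)
Y -> hit
P -> miss, evict A, frames (Y Z P)
Page faults: 11.

11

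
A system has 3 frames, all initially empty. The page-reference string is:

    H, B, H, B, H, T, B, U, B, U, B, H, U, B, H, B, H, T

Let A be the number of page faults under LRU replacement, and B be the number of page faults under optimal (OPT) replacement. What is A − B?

1

Under LRU: F F . . . F . F . . . F . . . . . F → 6 faults.
Under OPT: F F . . . F . F . . . . . . . . . F → 5 faults.
A − B = 6 − 5 = 1.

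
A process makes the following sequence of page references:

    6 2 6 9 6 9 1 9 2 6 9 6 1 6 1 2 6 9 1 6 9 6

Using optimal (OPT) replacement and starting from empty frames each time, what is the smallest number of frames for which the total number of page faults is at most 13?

2

f=1: 22 faults
f=2: 11 faults
f=3: 7 faults
f=4: 4 faults
Smallest f with faults ≤ 13 is 2.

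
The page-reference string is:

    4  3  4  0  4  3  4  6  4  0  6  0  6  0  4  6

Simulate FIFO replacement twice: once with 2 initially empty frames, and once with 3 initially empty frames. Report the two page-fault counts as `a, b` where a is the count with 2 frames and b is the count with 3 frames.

2 frames: F F . F F F . F F F F . . . F . → 10 faults.
3 frames: F F . F . . . F F . . . . . . . → 5 faults.
5 < 10: adding a frame reduced faults, as is typical.

10, 5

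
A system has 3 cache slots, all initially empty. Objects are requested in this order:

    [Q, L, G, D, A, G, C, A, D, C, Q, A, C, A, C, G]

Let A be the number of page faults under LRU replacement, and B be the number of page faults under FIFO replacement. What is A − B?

2

Under LRU: F F F F F . F . F . F F . . . F → 10 faults.
Under FIFO: F F F F F . F . . . F . . . . F → 8 faults.
A − B = 10 − 8 = 2.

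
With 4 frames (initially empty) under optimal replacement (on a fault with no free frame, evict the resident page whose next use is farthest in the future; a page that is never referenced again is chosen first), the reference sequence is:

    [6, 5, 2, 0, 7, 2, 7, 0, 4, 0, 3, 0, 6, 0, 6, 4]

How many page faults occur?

6 → fault, frames {6}
5 → fault, frames {6,5}
2 → fault, frames {6,5,2}
0 → fault, frames {6,5,2,0}
7 → fault, evict 5, frames {6,2,0,7}
2 → hit
7 → hit
0 → hit
4 → fault, evict 7, frames {6,2,0,4}
0 → hit
3 → fault, evict 2, frames {6,0,4,3}
0 → hit
6 → hit
0 → hit
6 → hit
4 → hit
Page faults: 7.

7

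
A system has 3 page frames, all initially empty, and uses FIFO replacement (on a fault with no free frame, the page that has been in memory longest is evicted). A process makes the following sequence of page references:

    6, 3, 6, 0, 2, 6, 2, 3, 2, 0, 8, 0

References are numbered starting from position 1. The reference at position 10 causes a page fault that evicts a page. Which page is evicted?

pos 1: 6 -> miss, frames {6}
pos 2: 3 -> miss, frames {6,3}
pos 3: 6 -> hit
pos 4: 0 -> miss, frames {6,3,0}
pos 5: 2 -> miss, evict 6, frames {3,0,2}
pos 6: 6 -> miss, evict 3, frames {0,2,6}
pos 7: 2 -> hit
pos 8: 3 -> miss, evict 0, frames {2,6,3}
pos 9: 2 -> hit
pos 10: 0 -> miss, evict 2, frames {6,3,0}
At position 10, page 2 is evicted.

2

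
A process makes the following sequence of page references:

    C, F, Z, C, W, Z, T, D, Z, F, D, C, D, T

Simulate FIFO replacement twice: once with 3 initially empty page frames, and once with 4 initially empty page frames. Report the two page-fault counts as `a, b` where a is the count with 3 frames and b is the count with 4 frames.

11, 8

3 frames: F F F . F . F F F F . F F F → 11 faults.
4 frames: F F F . F . F F . F . F . . → 8 faults.
8 < 11: adding a frame reduced faults, as is typical.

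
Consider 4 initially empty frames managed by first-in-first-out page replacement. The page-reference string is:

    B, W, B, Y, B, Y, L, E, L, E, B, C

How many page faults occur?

B → fault, frames {B}
W → fault, frames {B,W}
B → hit
Y → fault, frames {B,W,Y}
B → hit
Y → hit
L → fault, frames {B,W,Y,L}
E → fault, evict B, frames {W,Y,L,E}
L → hit
E → hit
B → fault, evict W, frames {Y,L,E,B}
C → fault, evict Y, frames {L,E,B,C}
Page faults: 7.

7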